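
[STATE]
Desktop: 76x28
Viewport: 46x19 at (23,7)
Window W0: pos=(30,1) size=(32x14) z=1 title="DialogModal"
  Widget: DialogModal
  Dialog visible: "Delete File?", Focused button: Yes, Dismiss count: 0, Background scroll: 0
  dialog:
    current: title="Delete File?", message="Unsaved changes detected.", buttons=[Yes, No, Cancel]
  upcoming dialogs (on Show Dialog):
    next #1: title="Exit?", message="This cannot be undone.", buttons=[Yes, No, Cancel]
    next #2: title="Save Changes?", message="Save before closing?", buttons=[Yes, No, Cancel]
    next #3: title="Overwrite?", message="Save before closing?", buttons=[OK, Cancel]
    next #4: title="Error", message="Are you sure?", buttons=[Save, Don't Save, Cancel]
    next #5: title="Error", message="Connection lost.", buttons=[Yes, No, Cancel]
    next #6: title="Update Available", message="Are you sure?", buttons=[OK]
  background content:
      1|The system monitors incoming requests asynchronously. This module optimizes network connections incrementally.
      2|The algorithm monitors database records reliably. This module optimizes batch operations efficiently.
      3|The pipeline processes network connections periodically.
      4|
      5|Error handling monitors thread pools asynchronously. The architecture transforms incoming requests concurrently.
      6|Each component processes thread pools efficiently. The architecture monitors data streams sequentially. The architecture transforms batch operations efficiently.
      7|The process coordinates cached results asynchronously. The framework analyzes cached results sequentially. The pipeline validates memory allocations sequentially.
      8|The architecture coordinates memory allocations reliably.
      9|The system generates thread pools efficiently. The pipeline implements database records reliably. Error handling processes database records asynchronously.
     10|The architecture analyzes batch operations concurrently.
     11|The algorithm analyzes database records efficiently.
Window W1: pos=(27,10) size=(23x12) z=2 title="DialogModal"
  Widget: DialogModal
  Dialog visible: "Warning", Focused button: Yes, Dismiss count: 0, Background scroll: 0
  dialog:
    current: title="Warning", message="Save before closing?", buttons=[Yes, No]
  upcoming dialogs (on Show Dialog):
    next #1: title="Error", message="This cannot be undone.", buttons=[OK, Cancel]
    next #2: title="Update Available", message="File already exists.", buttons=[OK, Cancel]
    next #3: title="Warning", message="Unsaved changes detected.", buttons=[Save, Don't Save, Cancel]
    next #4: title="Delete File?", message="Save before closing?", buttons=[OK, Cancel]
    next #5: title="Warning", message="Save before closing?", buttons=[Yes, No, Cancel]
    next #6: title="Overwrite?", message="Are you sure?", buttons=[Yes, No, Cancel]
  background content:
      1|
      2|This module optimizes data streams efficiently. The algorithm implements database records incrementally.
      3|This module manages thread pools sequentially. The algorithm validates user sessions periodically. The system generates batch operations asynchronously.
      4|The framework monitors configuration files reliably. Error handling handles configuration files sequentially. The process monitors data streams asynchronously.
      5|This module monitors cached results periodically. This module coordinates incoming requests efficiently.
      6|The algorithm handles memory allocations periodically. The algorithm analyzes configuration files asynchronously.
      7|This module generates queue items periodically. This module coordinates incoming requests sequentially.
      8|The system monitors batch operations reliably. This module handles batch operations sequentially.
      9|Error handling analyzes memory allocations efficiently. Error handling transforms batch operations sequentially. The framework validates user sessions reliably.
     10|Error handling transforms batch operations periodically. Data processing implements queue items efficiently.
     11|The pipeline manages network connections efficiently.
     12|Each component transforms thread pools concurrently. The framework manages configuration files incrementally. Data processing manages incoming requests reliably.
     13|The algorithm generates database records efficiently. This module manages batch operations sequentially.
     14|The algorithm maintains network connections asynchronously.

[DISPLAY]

       ┃  │      Delete File?      │  ┃       
       ┃Er│Unsaved changes detected│ad┃       
       ┃Ea│  [Yes]  No   Cancel    │ea┃       
    ┏━━━━━━━━━━━━━━━━━━━━━┓────────┘ed┃       
    ┃ DialogModal         ┃ordinates m┃       
    ┠─────────────────────┨s thread po┃       
    ┃                     ┃alyzes batc┃       
    ┃Th┌───────────────┐es┃━━━━━━━━━━━┛       
    ┃Th│    Warning    │ t┃                   
    ┃Th│Save before clo│or┃                   
    ┃Th│   [Yes]  No   │s ┃                   
    ┃Th└───────────────┘es┃                   
    ┃This module generates┃                   
    ┃The system monitors b┃                   
    ┗━━━━━━━━━━━━━━━━━━━━━┛                   
                                              
                                              
                                              
                                              


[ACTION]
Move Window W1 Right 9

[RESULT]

       ┃  │      Delete File?      │  ┃       
       ┃Er│Unsaved changes detected│ad┃       
       ┃Ea│  [Yes]  No   Cancel    │ea┃       
       ┃Th└──┏━━━━━━━━━━━━━━━━━━━━━┓ed┃       
       ┃The a┃ DialogModal         ┃ m┃       
       ┃The s┠─────────────────────┨po┃       
       ┃The a┃                     ┃tc┃       
       ┗━━━━━┃Th┌───────────────┐es┃━━┛       
             ┃Th│    Warning    │ t┃          
             ┃Th│Save before clo│or┃          
             ┃Th│   [Yes]  No   │s ┃          
             ┃Th└───────────────┘es┃          
             ┃This module generates┃          
             ┃The system monitors b┃          
             ┗━━━━━━━━━━━━━━━━━━━━━┛          
                                              
                                              
                                              
                                              


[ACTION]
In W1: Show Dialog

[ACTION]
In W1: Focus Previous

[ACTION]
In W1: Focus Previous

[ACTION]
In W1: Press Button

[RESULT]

       ┃  │      Delete File?      │  ┃       
       ┃Er│Unsaved changes detected│ad┃       
       ┃Ea│  [Yes]  No   Cancel    │ea┃       
       ┃Th└──┏━━━━━━━━━━━━━━━━━━━━━┓ed┃       
       ┃The a┃ DialogModal         ┃ m┃       
       ┃The s┠─────────────────────┨po┃       
       ┃The a┃                     ┃tc┃       
       ┗━━━━━┃This module optimizes┃━━┛       
             ┃This module manages t┃          
             ┃The framework monitor┃          
             ┃This module monitors ┃          
             ┃The algorithm handles┃          
             ┃This module generates┃          
             ┃The system monitors b┃          
             ┗━━━━━━━━━━━━━━━━━━━━━┛          
                                              
                                              
                                              
                                              


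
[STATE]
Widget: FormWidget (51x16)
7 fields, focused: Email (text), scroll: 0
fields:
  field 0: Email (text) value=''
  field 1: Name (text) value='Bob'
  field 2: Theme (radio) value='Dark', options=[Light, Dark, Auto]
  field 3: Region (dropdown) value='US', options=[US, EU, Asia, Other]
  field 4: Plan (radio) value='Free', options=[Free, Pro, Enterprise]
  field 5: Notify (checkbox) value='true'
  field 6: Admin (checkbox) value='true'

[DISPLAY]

> Email:      [                                   ]
  Name:       [Bob                                ]
  Theme:      ( ) Light  (●) Dark  ( ) Auto        
  Region:     [US                                ▼]
  Plan:       (●) Free  ( ) Pro  ( ) Enterprise    
  Notify:     [x]                                  
  Admin:      [x]                                  
                                                   
                                                   
                                                   
                                                   
                                                   
                                                   
                                                   
                                                   
                                                   


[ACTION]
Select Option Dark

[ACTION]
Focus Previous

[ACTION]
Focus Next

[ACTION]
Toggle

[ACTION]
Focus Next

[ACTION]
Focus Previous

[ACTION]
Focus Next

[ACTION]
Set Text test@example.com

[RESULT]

  Email:      [                                   ]
> Name:       [test@example.com                   ]
  Theme:      ( ) Light  (●) Dark  ( ) Auto        
  Region:     [US                                ▼]
  Plan:       (●) Free  ( ) Pro  ( ) Enterprise    
  Notify:     [x]                                  
  Admin:      [x]                                  
                                                   
                                                   
                                                   
                                                   
                                                   
                                                   
                                                   
                                                   
                                                   


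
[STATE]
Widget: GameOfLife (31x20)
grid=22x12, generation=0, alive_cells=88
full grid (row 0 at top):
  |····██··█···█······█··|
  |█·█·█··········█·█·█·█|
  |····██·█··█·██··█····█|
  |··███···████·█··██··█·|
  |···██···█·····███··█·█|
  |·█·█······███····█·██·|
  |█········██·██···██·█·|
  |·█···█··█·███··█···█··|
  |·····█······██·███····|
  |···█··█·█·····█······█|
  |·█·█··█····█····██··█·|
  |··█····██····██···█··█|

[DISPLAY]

Gen: 0                         
····██··█···█······█··         
█·█·█··········█·█·█·█         
····██·█··█·██··█····█         
··███···████·█··██··█·         
···██···█·····███··█·█         
·█·█······███····█·██·         
█········██·██···██·█·         
·█···█··█·███··█···█··         
·····█······██·███····         
···█··█·█·····█······█         
·█·█··█····█····██··█·         
··█····██····██···█··█         
                               
                               
                               
                               
                               
                               
                               


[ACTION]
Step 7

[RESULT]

Gen: 7                         
······█···············         
·····█····█···········         
····█··██··█··········         
····█·····█···········         
········██···██·····██         
···█····█·····██···█··         
··█·█···█·█····█·█··██         
·██·█···········█·█···         
·██···██·█·····█··█···         
··█···███·██···█··█···         
··············██·█····         
···············██·····         
                               
                               
                               
                               
                               
                               
                               


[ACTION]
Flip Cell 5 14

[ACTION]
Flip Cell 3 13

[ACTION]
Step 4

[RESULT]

Gen: 11                        
······················         
·····█··█·█·██········         
·······██·█·██········         
········██··███·······         
··············███·····         
···█····█········█····         
···█···██····█··█·····         
······█·█·············         
······██····█·········         
·····█···█··█··█·██···         
·····██··█···█····█···         
········██····█████···         
                               
                               
                               
                               
                               
                               
                               


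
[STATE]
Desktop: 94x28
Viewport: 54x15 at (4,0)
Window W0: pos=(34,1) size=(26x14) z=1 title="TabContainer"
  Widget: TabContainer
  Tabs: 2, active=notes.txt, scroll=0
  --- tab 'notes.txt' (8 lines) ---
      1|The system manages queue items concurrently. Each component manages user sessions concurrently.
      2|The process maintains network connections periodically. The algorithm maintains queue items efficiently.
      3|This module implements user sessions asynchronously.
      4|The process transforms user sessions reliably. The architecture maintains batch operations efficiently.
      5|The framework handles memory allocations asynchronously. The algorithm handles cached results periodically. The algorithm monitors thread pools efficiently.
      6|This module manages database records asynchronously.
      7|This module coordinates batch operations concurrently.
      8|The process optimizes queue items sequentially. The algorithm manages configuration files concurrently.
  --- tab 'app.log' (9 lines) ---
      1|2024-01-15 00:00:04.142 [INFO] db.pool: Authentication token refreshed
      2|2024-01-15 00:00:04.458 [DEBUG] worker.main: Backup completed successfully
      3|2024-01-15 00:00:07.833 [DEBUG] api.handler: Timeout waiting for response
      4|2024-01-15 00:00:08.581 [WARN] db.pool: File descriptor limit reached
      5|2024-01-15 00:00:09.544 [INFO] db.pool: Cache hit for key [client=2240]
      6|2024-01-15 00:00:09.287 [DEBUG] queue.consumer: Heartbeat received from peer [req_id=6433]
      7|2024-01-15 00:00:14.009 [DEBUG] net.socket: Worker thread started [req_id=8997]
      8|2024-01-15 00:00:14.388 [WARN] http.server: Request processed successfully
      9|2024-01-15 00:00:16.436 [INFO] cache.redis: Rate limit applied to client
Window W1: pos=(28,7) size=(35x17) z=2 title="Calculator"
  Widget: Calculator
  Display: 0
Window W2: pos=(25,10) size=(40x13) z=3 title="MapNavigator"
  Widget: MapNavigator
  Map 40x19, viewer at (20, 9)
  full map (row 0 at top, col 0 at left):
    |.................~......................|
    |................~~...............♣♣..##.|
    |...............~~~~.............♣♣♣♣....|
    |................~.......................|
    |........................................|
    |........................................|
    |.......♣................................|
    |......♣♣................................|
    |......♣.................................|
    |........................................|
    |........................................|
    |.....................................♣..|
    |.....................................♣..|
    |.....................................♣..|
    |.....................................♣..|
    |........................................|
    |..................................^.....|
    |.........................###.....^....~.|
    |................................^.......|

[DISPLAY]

                                                      
                              ┏━━━━━━━━━━━━━━━━━━━━━━━
                              ┃ TabContainer          
                              ┠───────────────────────
                              ┃[notes.txt]│ app.log   
                              ┃───────────────────────
                              ┃The system manages queu
                        ┏━━━━━━━━━━━━━━━━━━━━━━━━━━━━━
                        ┃ Calculator                  
                        ┠─────────────────────────────
                     ┏━━━━━━━━━━━━━━━━━━━━━━━━━━━━━━━━
                     ┃ MapNavigator                   
                     ┠────────────────────────────────
                     ┃................................
                     ┃......♣.........................


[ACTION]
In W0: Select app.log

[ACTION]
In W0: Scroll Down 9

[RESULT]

                                                      
                              ┏━━━━━━━━━━━━━━━━━━━━━━━
                              ┃ TabContainer          
                              ┠───────────────────────
                              ┃ notes.txt │[app.log]  
                              ┃───────────────────────
                              ┃2024-01-15 00:00:16.436
                        ┏━━━━━━━━━━━━━━━━━━━━━━━━━━━━━
                        ┃ Calculator                  
                        ┠─────────────────────────────
                     ┏━━━━━━━━━━━━━━━━━━━━━━━━━━━━━━━━
                     ┃ MapNavigator                   
                     ┠────────────────────────────────
                     ┃................................
                     ┃......♣.........................


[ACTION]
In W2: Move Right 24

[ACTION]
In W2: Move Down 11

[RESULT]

                                                      
                              ┏━━━━━━━━━━━━━━━━━━━━━━━
                              ┃ TabContainer          
                              ┠───────────────────────
                              ┃ notes.txt │[app.log]  
                              ┃───────────────────────
                              ┃2024-01-15 00:00:16.436
                        ┏━━━━━━━━━━━━━━━━━━━━━━━━━━━━━
                        ┃ Calculator                  
                        ┠─────────────────────────────
                     ┏━━━━━━━━━━━━━━━━━━━━━━━━━━━━━━━━
                     ┃ MapNavigator                   
                     ┠────────────────────────────────
                     ┃.................♣..            
                     ┃....................            


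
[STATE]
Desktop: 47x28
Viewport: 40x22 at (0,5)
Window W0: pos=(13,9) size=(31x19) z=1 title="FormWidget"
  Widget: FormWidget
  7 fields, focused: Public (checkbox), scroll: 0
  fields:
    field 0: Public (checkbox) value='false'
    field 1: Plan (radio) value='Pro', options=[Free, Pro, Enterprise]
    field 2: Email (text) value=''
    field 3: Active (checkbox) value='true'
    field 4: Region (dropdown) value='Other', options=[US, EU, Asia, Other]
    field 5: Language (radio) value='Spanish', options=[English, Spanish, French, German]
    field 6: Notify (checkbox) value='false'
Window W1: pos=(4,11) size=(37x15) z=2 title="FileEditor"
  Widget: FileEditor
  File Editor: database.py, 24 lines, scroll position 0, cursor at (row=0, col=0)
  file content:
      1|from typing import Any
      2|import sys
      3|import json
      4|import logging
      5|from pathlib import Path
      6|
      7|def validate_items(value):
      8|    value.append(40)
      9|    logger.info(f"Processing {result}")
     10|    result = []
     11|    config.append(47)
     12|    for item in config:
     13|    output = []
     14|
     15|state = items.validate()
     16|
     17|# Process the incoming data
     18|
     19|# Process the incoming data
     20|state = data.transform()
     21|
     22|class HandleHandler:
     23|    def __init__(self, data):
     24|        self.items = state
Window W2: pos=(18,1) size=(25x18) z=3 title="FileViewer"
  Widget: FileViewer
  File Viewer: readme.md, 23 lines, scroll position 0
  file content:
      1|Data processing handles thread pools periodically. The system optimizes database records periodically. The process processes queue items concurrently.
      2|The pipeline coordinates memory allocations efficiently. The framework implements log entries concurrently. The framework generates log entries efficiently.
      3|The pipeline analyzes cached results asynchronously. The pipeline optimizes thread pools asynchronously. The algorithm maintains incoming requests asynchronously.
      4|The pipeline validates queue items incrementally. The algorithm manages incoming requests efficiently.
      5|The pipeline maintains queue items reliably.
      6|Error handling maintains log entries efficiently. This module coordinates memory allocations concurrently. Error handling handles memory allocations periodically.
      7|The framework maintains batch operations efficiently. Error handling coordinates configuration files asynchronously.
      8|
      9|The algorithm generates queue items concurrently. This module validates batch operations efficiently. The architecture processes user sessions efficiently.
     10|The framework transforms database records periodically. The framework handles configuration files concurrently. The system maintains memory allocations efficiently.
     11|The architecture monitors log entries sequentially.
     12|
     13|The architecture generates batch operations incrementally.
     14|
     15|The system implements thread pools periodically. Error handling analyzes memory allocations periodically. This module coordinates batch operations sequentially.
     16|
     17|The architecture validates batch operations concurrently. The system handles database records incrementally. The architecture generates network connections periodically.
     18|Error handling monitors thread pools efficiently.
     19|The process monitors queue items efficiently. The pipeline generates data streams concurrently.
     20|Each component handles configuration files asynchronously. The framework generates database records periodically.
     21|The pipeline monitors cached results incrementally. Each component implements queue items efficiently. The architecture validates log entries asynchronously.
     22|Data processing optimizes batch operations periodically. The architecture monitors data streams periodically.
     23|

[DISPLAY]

                  ┃The pipeline coordina
                  ┃The pipeline analyzes
                  ┃The pipeline validate
                  ┃The pipeline maintain
             ┏━━━━┃Error handling mainta
             ┃ For┃The framework maintai
    ┏━━━━━━━━━━━━━┃                     
    ┃ FileEditor  ┃The algorithm generat
    ┠─────────────┃The framework transfo
    ┃█rom typing i┃The architecture moni
    ┃import sys   ┃                     
    ┃import json  ┃The architecture gene
    ┃import loggin┃                     
    ┃from pathlib ┗━━━━━━━━━━━━━━━━━━━━━
    ┃                                  ░
    ┃def validate_items(value):        ░
    ┃    value.append(40)              ░
    ┃    logger.info(f"Processing {resu░
    ┃    result = []                   ░
    ┃    config.append(47)             ▼
    ┗━━━━━━━━━━━━━━━━━━━━━━━━━━━━━━━━━━━
             ┃                          


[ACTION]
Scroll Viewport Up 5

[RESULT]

                                        
                  ┏━━━━━━━━━━━━━━━━━━━━━
                  ┃ FileViewer          
                  ┠─────────────────────
                  ┃Data processing handl
                  ┃The pipeline coordina
                  ┃The pipeline analyzes
                  ┃The pipeline validate
                  ┃The pipeline maintain
             ┏━━━━┃Error handling mainta
             ┃ For┃The framework maintai
    ┏━━━━━━━━━━━━━┃                     
    ┃ FileEditor  ┃The algorithm generat
    ┠─────────────┃The framework transfo
    ┃█rom typing i┃The architecture moni
    ┃import sys   ┃                     
    ┃import json  ┃The architecture gene
    ┃import loggin┃                     
    ┃from pathlib ┗━━━━━━━━━━━━━━━━━━━━━
    ┃                                  ░
    ┃def validate_items(value):        ░
    ┃    value.append(40)              ░


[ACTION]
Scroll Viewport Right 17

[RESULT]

                                        
           ┏━━━━━━━━━━━━━━━━━━━━━━━┓    
           ┃ FileViewer            ┃    
           ┠───────────────────────┨    
           ┃Data processing handle▲┃    
           ┃The pipeline coordinat█┃    
           ┃The pipeline analyzes ░┃    
           ┃The pipeline validates░┃    
           ┃The pipeline maintains░┃    
      ┏━━━━┃Error handling maintai░┃┓   
      ┃ For┃The framework maintain░┃┃   
━━━━━━━━━━━┃                      ░┃┨   
ileEditor  ┃The algorithm generate░┃┃   
───────────┃The framework transfor░┃┃   
om typing i┃The architecture monit░┃┃   
port sys   ┃                      ░┃┃   
port json  ┃The architecture gener░┃┃   
port loggin┃                      ▼┃┃   
om pathlib ┗━━━━━━━━━━━━━━━━━━━━━━━┛┃   
                                ░┃  ┃   
f validate_items(value):        ░┃  ┃   
  value.append(40)              ░┃  ┃   


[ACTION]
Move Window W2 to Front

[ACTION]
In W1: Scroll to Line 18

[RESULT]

                                        
           ┏━━━━━━━━━━━━━━━━━━━━━━━┓    
           ┃ FileViewer            ┃    
           ┠───────────────────────┨    
           ┃Data processing handle▲┃    
           ┃The pipeline coordinat█┃    
           ┃The pipeline analyzes ░┃    
           ┃The pipeline validates░┃    
           ┃The pipeline maintains░┃    
      ┏━━━━┃Error handling maintai░┃┓   
      ┃ For┃The framework maintain░┃┃   
━━━━━━━━━━━┃                      ░┃┨   
ileEditor  ┃The algorithm generate░┃┃   
───────────┃The framework transfor░┃┃   
           ┃The architecture monit░┃┃   
ate = items┃                      ░┃┃   
           ┃The architecture gener░┃┃   
Process the┃                      ▼┃┃   
           ┗━━━━━━━━━━━━━━━━━━━━━━━┛┃   
Process the incoming data       ░┃  ┃   
ate = data.transform()          ░┃  ┃   
                                ░┃  ┃   


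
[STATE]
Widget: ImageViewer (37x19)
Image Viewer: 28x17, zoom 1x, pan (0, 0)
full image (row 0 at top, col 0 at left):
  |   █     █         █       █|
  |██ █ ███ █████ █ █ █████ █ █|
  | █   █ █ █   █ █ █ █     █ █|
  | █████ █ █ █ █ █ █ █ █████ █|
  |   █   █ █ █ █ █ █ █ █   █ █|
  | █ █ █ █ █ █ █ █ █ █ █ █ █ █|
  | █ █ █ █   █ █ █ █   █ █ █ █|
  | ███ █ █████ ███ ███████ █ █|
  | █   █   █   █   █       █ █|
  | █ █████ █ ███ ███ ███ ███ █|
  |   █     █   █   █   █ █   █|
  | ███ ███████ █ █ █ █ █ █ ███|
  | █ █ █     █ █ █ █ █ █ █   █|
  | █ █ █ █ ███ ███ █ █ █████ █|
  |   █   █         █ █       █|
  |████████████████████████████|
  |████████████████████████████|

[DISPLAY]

   █     █         █       █         
██ █ ███ █████ █ █ █████ █ █         
 █   █ █ █   █ █ █ █     █ █         
 █████ █ █ █ █ █ █ █ █████ █         
   █   █ █ █ █ █ █ █ █   █ █         
 █ █ █ █ █ █ █ █ █ █ █ █ █ █         
 █ █ █ █   █ █ █ █   █ █ █ █         
 ███ █ █████ ███ ███████ █ █         
 █   █   █   █   █       █ █         
 █ █████ █ ███ ███ ███ ███ █         
   █     █   █   █   █ █   █         
 ███ ███████ █ █ █ █ █ █ ███         
 █ █ █     █ █ █ █ █ █ █   █         
 █ █ █ █ ███ ███ █ █ █████ █         
   █   █         █ █       █         
████████████████████████████         
████████████████████████████         
                                     
                                     


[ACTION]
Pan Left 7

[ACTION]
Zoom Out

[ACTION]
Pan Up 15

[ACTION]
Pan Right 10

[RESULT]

         █       █                   
████ █ █ █████ █ █                   
   █ █ █ █     █ █                   
 █ █ █ █ █ █████ █                   
 █ █ █ █ █ █   █ █                   
 █ █ █ █ █ █ █ █ █                   
 █ █ █ █   █ █ █ █                   
██ ███ ███████ █ █                   
   █   █       █ █                   
 ███ ███ ███ ███ █                   
   █   █   █ █   █                   
██ █ █ █ █ █ █ ███                   
 █ █ █ █ █ █ █   █                   
██ ███ █ █ █████ █                   
       █ █       █                   
██████████████████                   
██████████████████                   
                                     
                                     


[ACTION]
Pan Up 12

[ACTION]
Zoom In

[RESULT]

        ██                  ██       
        ██                  ██       
██████  ██████████  ██  ██  █████████
██████  ██████████  ██  ██  █████████
██  ██  ██      ██  ██  ██  ██       
██  ██  ██      ██  ██  ██  ██       
██  ██  ██  ██  ██  ██  ██  ██  █████
██  ██  ██  ██  ██  ██  ██  ██  █████
    ██  ██  ██  ██  ██  ██  ██  ██   
    ██  ██  ██  ██  ██  ██  ██  ██   
██  ██  ██  ██  ██  ██  ██  ██  ██  █
██  ██  ██  ██  ██  ██  ██  ██  ██  █
██  ██      ██  ██  ██  ██      ██  █
██  ██      ██  ██  ██  ██      ██  █
██  ██████████  ██████  █████████████
██  ██████████  ██████  █████████████
██      ██      ██      ██           
██      ██      ██      ██           
██████  ██  ██████  ██████  ██████  █


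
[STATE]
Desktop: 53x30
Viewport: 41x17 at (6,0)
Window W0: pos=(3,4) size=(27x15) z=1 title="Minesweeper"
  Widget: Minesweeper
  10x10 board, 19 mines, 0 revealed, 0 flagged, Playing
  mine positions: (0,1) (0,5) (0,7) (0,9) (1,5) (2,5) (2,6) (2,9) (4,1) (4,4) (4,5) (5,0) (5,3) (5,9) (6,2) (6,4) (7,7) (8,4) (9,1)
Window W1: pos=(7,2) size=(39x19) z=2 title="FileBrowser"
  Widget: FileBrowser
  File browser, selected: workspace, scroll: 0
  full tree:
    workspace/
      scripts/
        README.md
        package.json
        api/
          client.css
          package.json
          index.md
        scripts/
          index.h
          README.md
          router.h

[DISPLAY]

                                         
                                         
 ┏━━━━━━━━━━━━━━━━━━━━━━━━━━━━━━━━━━━━━┓ 
 ┃ FileBrowser                         ┃ 
━┠─────────────────────────────────────┨ 
i┃> [-] workspace/                     ┃ 
─┃    [+] scripts/                     ┃ 
■┃                                     ┃ 
■┃                                     ┃ 
■┃                                     ┃ 
■┃                                     ┃ 
■┃                                     ┃ 
■┃                                     ┃ 
■┃                                     ┃ 
■┃                                     ┃ 
■┃                                     ┃ 
■┃                                     ┃ 


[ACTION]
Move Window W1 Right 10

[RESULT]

                                         
                                         
        ┏━━━━━━━━━━━━━━━━━━━━━━━━━━━━━━━━
        ┃ FileBrowser                    
━━━━━━━━┠────────────────────────────────
inesweep┃> [-] workspace/                
────────┃    [+] scripts/                
■■■■■■■■┃                                
■■■■■■■■┃                                
■■■■■■■■┃                                
■■■■■■■■┃                                
■■■■■■■■┃                                
■■■■■■■■┃                                
■■■■■■■■┃                                
■■■■■■■■┃                                
■■■■■■■■┃                                
■■■■■■■■┃                                


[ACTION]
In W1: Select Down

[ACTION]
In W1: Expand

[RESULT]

                                         
                                         
        ┏━━━━━━━━━━━━━━━━━━━━━━━━━━━━━━━━
        ┃ FileBrowser                    
━━━━━━━━┠────────────────────────────────
inesweep┃  [-] workspace/                
────────┃  > [-] scripts/                
■■■■■■■■┃      README.md                 
■■■■■■■■┃      package.json              
■■■■■■■■┃      [+] api/                  
■■■■■■■■┃      [+] scripts/              
■■■■■■■■┃                                
■■■■■■■■┃                                
■■■■■■■■┃                                
■■■■■■■■┃                                
■■■■■■■■┃                                
■■■■■■■■┃                                


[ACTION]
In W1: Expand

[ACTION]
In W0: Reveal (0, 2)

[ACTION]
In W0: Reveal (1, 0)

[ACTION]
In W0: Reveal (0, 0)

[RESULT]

                                         
                                         
        ┏━━━━━━━━━━━━━━━━━━━━━━━━━━━━━━━━
        ┃ FileBrowser                    
━━━━━━━━┠────────────────────────────────
inesweep┃  [-] workspace/                
────────┃  > [-] scripts/                
1■■■■■■■┃      README.md                 
■■■■■■■■┃      package.json              
■■■■■■■■┃      [+] api/                  
■■■■■■■■┃      [+] scripts/              
■■■■■■■■┃                                
■■■■■■■■┃                                
■■■■■■■■┃                                
■■■■■■■■┃                                
■■■■■■■■┃                                
■■■■■■■■┃                                


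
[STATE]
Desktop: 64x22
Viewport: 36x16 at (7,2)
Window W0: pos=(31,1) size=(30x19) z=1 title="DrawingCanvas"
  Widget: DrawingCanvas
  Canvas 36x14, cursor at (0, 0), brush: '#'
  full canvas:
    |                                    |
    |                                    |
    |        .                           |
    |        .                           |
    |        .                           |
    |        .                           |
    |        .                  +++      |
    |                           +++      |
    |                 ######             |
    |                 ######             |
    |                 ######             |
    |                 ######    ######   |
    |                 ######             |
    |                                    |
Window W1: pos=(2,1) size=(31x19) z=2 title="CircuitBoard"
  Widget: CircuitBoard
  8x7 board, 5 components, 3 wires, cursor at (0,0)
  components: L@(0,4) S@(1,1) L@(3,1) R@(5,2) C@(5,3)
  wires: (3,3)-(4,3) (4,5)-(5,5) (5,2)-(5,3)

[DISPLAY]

cuitBoard                ┃DrawingCan
─────────────────────────┨──────────
 1 2 3 4 5 6 7           ┃          
.]              L        ┃          
                         ┃       .  
    S                    ┃       .  
                         ┃       .  
                         ┃       .  
                         ┃       .  
    L       ·            ┃          
            │            ┃          
            ·       ·    ┃          
                    │    ┃          
        R ─ C       ·    ┃          
                         ┃          
                         ┃          


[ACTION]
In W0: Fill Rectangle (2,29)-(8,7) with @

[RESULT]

cuitBoard                ┃DrawingCan
─────────────────────────┨──────────
 1 2 3 4 5 6 7           ┃          
.]              L        ┃          
                         ┃      @@@@
    S                    ┃      @@@@
                         ┃      @@@@
                         ┃      @@@@
                         ┃      @@@@
    L       ·            ┃      @@@@
            │            ┃      @@@@
            ·       ·    ┃          
                    │    ┃          
        R ─ C       ·    ┃          
                         ┃          
                         ┃          


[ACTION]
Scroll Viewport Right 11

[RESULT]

              ┃DrawingCanvas        
──────────────┨─────────────────────
6 7           ┃                     
     L        ┃                     
              ┃      @@@@@@@@@@@@@@@
              ┃      @@@@@@@@@@@@@@@
              ┃      @@@@@@@@@@@@@@@
              ┃      @@@@@@@@@@@@@@@
              ┃      @@@@@@@@@@@@@@@
 ·            ┃      @@@@@@@@@@@@@@@
 │            ┃      @@@@@@@@@@@@@@@
 ·       ·    ┃                #####
         │    ┃                #####
 C       ·    ┃                #####
              ┃                #####
              ┃                     


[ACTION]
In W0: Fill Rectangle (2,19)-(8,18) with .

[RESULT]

              ┃DrawingCanvas        
──────────────┨─────────────────────
6 7           ┃                     
     L        ┃                     
              ┃      @@@@@@@@@@@..@@
              ┃      @@@@@@@@@@@..@@
              ┃      @@@@@@@@@@@..@@
              ┃      @@@@@@@@@@@..@@
              ┃      @@@@@@@@@@@..@@
 ·            ┃      @@@@@@@@@@@..@@
 │            ┃      @@@@@@@@@@@..@@
 ·       ·    ┃                #####
         │    ┃                #####
 C       ·    ┃                #####
              ┃                #####
              ┃                     


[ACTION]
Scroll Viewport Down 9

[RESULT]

              ┃      @@@@@@@@@@@..@@
              ┃      @@@@@@@@@@@..@@
              ┃      @@@@@@@@@@@..@@
              ┃      @@@@@@@@@@@..@@
              ┃      @@@@@@@@@@@..@@
 ·            ┃      @@@@@@@@@@@..@@
 │            ┃      @@@@@@@@@@@..@@
 ·       ·    ┃                #####
         │    ┃                #####
 C       ·    ┃                #####
              ┃                #####
              ┃                     
              ┃                     
━━━━━━━━━━━━━━┛━━━━━━━━━━━━━━━━━━━━━
                                    
                                    
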